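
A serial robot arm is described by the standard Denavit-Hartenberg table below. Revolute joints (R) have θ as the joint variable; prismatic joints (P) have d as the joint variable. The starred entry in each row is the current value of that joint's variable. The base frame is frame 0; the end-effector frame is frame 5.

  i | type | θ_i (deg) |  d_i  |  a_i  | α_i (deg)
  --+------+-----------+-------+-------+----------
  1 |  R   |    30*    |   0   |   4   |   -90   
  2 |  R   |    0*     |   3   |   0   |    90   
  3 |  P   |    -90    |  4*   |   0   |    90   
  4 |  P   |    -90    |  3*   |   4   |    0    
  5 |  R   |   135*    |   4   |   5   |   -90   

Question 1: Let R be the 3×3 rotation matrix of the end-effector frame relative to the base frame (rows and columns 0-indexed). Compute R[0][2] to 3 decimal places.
-0.354

End-effector z-axis (col 2 of R) = (-0.3536,0.6124,0.7071)
R[0][2] = -0.3536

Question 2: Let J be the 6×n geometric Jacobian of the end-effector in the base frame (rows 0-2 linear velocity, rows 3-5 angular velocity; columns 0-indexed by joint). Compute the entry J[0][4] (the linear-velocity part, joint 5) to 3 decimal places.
-1.768

axis z_4 = (-0.8660,-0.5000,0.0000); lever o_n−o_4 = (-1.6963,-5.0619,3.5355)
cross product → J_v[:, 4] = (-1.7678,3.0619,3.5355)
J_ω[:, 4] = z_4
entry J[0][4] = -1.7678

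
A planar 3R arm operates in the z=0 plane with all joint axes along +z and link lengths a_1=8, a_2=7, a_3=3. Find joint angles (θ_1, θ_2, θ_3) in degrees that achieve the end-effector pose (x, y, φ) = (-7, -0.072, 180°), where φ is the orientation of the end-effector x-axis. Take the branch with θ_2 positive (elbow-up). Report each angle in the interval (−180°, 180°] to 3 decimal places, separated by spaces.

wrist centre = target − a_3·(cos φ, sin φ) = (-4.0000, -0.0720)
cos θ_2 = (16.0052−8²−7²)/(2·8·7) = -0.8660; θ_2 = 150.0000° (elbow-up)
β = atan2(-0.0720,-4.0000) = -178.9688°; ψ = atan2(3.5000,1.9378) = 61.0283°
θ_1 = β − ψ = -239.9971°
θ_3 = φ − θ_1 − θ_2 = -90.0029° (wrapped to (-180°,180°])

120.003 150.000 -90.003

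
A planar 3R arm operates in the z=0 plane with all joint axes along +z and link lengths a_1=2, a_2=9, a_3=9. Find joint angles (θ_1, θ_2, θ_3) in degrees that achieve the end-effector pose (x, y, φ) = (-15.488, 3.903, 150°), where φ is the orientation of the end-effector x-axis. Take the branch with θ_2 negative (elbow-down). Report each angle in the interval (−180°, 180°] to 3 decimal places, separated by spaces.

wrist centre = target − a_3·(cos φ, sin φ) = (-7.6938, -0.5970)
cos θ_2 = (59.5505−2²−9²)/(2·2·9) = -0.7069; θ_2 = -134.9857° (elbow-down)
β = atan2(-0.5970,-7.6938) = -175.5630°; ψ = atan2(-6.3656,-4.3624) = -124.4232°
θ_1 = β − ψ = -51.1398°
θ_3 = φ − θ_1 − θ_2 = -23.8745° (wrapped to (-180°,180°])

-51.140 -134.986 -23.875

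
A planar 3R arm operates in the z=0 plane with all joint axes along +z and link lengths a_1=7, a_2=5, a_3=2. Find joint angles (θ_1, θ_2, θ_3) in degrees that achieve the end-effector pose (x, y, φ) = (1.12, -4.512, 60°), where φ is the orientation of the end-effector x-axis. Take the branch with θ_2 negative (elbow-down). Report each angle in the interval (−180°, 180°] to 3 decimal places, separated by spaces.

-45.002 -119.998 -135.001

wrist centre = target − a_3·(cos φ, sin φ) = (0.1200, -6.2441)
cos θ_2 = (39.0026−7²−5²)/(2·7·5) = -0.5000; θ_2 = -119.9976° (elbow-down)
β = atan2(-6.2441,0.1200) = -88.8990°; ψ = atan2(-4.3302,4.5002) = -43.8974°
θ_1 = β − ψ = -45.0016°
θ_3 = φ − θ_1 − θ_2 = -135.0008° (wrapped to (-180°,180°])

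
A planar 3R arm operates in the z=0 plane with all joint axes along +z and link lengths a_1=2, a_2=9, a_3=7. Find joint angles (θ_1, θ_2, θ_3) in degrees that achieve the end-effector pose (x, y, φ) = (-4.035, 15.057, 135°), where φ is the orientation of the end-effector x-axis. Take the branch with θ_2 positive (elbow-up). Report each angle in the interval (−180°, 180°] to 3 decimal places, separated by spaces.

wrist centre = target − a_3·(cos φ, sin φ) = (0.9147, 10.1073)
cos θ_2 = (102.9933−2²−9²)/(2·2·9) = 0.4998; θ_2 = 60.0123° (elbow-up)
β = atan2(10.1073,0.9147) = 84.8286°; ψ = atan2(7.7952,6.4983) = 50.1843°
θ_1 = β − ψ = 34.6443°
θ_3 = φ − θ_1 − θ_2 = 40.3434° (wrapped to (-180°,180°])

34.644 60.012 40.343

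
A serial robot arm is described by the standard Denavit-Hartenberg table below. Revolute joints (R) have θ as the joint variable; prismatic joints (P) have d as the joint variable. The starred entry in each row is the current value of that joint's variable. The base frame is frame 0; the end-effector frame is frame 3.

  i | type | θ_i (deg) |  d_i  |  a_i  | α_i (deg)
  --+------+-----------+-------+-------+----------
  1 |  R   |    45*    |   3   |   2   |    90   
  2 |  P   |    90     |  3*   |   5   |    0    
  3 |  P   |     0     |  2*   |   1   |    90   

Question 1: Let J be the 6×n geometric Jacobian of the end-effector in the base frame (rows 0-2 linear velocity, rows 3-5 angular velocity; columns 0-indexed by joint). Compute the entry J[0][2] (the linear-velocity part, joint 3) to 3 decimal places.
0.707

prismatic axis z_2 = (0.7071,-0.7071,0.0000)
J_v[:, 2] = z_2; J_ω[:, 2] = (0,0,0)
entry J[0][2] = 0.7071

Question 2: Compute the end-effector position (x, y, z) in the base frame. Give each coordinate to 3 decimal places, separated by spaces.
4.950 -2.121 9.000

after link 1: o_1 = (1.4142, 1.4142, 3.0000)
after link 2: o_2 = (3.5355, -0.7071, 8.0000)
after link 3: o_3 = (4.9497, -2.1213, 9.0000)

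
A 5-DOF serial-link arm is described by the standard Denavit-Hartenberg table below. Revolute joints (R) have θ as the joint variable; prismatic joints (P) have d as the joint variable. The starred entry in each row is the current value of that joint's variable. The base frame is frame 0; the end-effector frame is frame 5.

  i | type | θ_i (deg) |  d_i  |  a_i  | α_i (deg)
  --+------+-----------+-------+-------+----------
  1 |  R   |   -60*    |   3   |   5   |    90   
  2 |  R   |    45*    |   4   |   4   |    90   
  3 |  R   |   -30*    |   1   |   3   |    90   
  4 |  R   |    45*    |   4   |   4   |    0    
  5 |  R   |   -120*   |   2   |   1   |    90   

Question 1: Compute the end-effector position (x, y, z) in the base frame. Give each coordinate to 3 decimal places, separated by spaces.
after link 1: o_1 = (2.5000, -4.3301, 3.0000)
after link 2: o_2 = (0.4501, -8.7796, 5.8284)
after link 3: o_3 = (3.0213, -10.2330, 6.9584)
after link 4: o_4 = (8.4049, -9.8011, 5.2763)
after link 5: o_5 = (9.4012, -7.8038, 5.4107)

9.401 -7.804 5.411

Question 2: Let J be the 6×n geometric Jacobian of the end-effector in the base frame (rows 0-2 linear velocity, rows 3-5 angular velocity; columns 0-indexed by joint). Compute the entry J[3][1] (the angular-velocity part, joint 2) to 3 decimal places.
-0.866

axis z_1 = (-0.8660,-0.5000,0.0000); lever o_n−o_1 = (6.9012,-3.4737,2.4107)
cross product → J_v[:, 1] = (-1.2053,2.0877,6.4589)
J_ω[:, 1] = z_1
entry J[3][1] = -0.8660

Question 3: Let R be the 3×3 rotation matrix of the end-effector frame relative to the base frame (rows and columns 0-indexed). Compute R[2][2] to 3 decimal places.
End-effector z-axis (col 2 of R) = (-0.8055,0.4293,-0.4085)
R[2][2] = -0.4085

-0.408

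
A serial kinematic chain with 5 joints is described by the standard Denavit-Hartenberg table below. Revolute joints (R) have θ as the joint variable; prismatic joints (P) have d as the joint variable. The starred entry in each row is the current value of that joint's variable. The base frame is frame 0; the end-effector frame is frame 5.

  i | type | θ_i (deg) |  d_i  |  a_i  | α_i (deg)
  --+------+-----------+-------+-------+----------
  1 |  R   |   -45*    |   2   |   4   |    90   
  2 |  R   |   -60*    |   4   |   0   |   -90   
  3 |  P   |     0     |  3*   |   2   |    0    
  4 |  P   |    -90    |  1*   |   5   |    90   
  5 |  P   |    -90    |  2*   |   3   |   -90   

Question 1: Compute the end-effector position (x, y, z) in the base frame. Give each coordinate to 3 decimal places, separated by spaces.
after link 1: o_1 = (2.8284, -2.8284, 2.0000)
after link 2: o_2 = (0.0000, -5.6569, 2.0000)
after link 3: o_3 = (2.5442, -8.2011, 1.7679)
after link 4: o_4 = (-0.3789, -12.3490, 2.2679)
after link 5: o_5 = (-2.9232, -9.8048, 2.5000)

-2.923 -9.805 2.500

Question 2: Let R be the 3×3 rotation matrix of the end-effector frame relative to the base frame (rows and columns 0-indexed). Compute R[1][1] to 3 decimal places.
-0.354

End-effector y-axis (col 1 of R) = (0.3536,-0.3536,-0.8660)
R[1][1] = -0.3536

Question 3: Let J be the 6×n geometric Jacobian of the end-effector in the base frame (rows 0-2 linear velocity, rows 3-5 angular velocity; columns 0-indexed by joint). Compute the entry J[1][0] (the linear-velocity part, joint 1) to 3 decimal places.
axis z_0 = ẑ; lever o_n−o_0 = (-2.9232,-9.8048,2.5000)
cross product → J_v[:, 0] = (9.8048,-2.9232,0.0000)
J_ω[:, 0] = z_0
entry J[1][0] = -2.9232

-2.923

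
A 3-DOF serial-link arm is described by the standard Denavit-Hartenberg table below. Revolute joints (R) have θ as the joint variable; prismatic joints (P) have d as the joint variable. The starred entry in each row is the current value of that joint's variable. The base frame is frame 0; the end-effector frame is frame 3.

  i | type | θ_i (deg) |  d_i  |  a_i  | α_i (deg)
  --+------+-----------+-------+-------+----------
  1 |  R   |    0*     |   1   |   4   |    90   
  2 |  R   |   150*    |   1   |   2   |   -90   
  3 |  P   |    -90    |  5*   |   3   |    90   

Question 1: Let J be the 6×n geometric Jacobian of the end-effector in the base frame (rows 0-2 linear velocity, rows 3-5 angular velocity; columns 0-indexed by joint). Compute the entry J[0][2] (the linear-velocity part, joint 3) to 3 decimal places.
prismatic axis z_2 = (-0.5000,-0.0000,-0.8660)
J_v[:, 2] = z_2; J_ω[:, 2] = (0,0,0)
entry J[0][2] = -0.5000

-0.500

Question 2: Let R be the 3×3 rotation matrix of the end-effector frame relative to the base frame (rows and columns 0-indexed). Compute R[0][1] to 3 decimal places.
End-effector y-axis (col 1 of R) = (-0.5000,-0.0000,-0.8660)
R[0][1] = -0.5000

-0.500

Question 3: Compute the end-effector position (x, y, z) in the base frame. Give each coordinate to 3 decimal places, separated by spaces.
after link 1: o_1 = (4.0000, 0.0000, 1.0000)
after link 2: o_2 = (2.2679, -1.0000, 2.0000)
after link 3: o_3 = (-0.2321, -4.0000, -2.3301)

-0.232 -4.000 -2.330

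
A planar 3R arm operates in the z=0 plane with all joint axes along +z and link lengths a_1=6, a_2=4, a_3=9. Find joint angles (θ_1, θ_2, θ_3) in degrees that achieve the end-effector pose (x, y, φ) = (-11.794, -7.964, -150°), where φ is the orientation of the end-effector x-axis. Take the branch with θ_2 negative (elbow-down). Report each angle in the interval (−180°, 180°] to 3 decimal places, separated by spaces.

wrist centre = target − a_3·(cos φ, sin φ) = (-3.9998, -3.4640)
cos θ_2 = (27.9975−6²−4²)/(2·6·4) = -0.5001; θ_2 = -120.0035° (elbow-down)
β = atan2(-3.4640,-3.9998) = -139.1058°; ψ = atan2(-3.4640,3.9998) = -40.8939°
θ_1 = β − ψ = -98.2119°
θ_3 = φ − θ_1 − θ_2 = 68.2154° (wrapped to (-180°,180°])

-98.212 -120.003 68.215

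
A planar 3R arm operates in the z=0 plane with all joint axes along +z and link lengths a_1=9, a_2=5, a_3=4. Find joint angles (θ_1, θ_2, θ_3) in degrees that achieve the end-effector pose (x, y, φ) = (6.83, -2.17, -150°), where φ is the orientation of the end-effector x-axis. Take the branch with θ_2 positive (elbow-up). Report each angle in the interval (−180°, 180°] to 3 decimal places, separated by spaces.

wrist centre = target − a_3·(cos φ, sin φ) = (10.2941, -0.1700)
cos θ_2 = (105.9974−9²−5²)/(2·9·5) = -0.0000; θ_2 = 90.0016° (elbow-up)
β = atan2(-0.1700,10.2941) = -0.9461°; ψ = atan2(5.0000,8.9999) = 29.0550°
θ_1 = β − ψ = -30.0011°
θ_3 = φ − θ_1 − θ_2 = 149.9995° (wrapped to (-180°,180°])

-30.001 90.002 149.999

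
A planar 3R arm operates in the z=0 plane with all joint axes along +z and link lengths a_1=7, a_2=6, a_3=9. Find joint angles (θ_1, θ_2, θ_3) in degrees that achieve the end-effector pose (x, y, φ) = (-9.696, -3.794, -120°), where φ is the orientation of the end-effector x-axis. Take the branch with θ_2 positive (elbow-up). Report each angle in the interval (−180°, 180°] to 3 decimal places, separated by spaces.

wrist centre = target − a_3·(cos φ, sin φ) = (-5.1960, 4.0002)
cos θ_2 = (43.0002−7²−6²)/(2·7·6) = -0.5000; θ_2 = 119.9998° (elbow-up)
β = atan2(4.0002,-5.1960) = 142.4085°; ψ = atan2(5.1962,4.0000) = 52.4108°
θ_1 = β − ψ = 89.9977°
θ_3 = φ − θ_1 − θ_2 = 30.0025° (wrapped to (-180°,180°])

89.998 120.000 30.003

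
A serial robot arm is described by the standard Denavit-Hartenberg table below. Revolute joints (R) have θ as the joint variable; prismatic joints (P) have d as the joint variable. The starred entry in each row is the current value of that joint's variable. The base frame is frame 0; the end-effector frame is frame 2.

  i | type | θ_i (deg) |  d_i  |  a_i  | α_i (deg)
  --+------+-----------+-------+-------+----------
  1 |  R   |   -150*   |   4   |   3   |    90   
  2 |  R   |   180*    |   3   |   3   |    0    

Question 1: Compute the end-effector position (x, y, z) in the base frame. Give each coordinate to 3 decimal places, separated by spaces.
after link 1: o_1 = (-2.5981, -1.5000, 4.0000)
after link 2: o_2 = (-1.5000, 2.5981, 4.0000)

-1.500 2.598 4.000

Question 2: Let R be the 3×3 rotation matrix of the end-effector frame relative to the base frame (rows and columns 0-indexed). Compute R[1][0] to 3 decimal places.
0.500

End-effector x-axis (col 0 of R) = (0.8660,0.5000,0.0000)
R[1][0] = 0.5000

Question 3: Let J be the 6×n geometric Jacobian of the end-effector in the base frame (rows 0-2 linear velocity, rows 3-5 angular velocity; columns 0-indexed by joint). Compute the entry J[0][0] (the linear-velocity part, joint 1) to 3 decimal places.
-2.598

axis z_0 = ẑ; lever o_n−o_0 = (-1.5000,2.5981,4.0000)
cross product → J_v[:, 0] = (-2.5981,-1.5000,0.0000)
J_ω[:, 0] = z_0
entry J[0][0] = -2.5981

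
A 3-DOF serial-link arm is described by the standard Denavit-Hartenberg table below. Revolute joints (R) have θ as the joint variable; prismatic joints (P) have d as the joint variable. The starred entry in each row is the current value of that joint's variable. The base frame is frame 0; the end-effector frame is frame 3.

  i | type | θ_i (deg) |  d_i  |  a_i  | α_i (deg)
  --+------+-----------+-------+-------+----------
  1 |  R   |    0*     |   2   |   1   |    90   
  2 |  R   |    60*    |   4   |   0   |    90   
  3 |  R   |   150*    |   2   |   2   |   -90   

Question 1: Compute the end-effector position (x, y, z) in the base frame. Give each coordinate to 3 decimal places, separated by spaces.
1.866 -5.000 -0.500

after link 1: o_1 = (1.0000, 0.0000, 2.0000)
after link 2: o_2 = (1.0000, -4.0000, 2.0000)
after link 3: o_3 = (1.8660, -5.0000, -0.5000)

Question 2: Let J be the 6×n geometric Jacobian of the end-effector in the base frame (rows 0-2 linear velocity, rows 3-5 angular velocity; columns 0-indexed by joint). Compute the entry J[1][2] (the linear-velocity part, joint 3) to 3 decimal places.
1.732

axis z_2 = (0.8660,-0.0000,-0.5000); lever o_n−o_2 = (0.8660,-1.0000,-2.5000)
cross product → J_v[:, 2] = (-0.5000,1.7321,-0.8660)
J_ω[:, 2] = z_2
entry J[1][2] = 1.7321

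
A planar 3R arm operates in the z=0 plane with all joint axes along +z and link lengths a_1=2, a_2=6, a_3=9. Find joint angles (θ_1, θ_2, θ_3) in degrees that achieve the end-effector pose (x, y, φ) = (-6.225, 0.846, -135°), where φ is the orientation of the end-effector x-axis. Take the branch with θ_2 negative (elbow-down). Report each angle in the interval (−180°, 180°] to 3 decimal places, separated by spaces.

134.992 -59.992 150.001

wrist centre = target − a_3·(cos φ, sin φ) = (0.1390, 7.2100)
cos θ_2 = (52.0028−2²−6²)/(2·2·6) = 0.5001; θ_2 = -59.9921° (elbow-down)
β = atan2(7.2100,0.1390) = 88.8958°; ψ = atan2(-5.1957,5.0007) = -46.0958°
θ_1 = β − ψ = 134.9916°
θ_3 = φ − θ_1 − θ_2 = 150.0005° (wrapped to (-180°,180°])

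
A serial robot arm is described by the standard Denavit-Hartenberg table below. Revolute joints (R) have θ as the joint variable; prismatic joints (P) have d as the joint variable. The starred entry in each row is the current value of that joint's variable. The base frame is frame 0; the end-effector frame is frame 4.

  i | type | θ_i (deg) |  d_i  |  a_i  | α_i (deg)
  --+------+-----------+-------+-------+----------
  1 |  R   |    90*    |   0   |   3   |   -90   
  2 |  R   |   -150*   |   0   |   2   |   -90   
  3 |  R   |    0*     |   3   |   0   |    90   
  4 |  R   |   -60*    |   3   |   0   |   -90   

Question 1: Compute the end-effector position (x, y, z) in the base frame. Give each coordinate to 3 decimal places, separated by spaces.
after link 1: o_1 = (0.0000, 3.0000, 0.0000)
after link 2: o_2 = (0.0000, 1.2679, 1.0000)
after link 3: o_3 = (0.0000, 2.7679, 3.5981)
after link 4: o_4 = (-3.0000, 2.7679, 3.5981)

-3.000 2.768 3.598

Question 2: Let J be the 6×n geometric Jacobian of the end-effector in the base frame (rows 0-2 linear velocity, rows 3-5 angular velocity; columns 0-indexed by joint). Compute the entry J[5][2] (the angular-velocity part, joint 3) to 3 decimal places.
axis z_2 = (0.0000,0.5000,0.8660); lever o_n−o_2 = (-3.0000,1.5000,2.5981)
cross product → J_v[:, 2] = (0.0000,-2.5981,1.5000)
J_ω[:, 2] = z_2
entry J[5][2] = 0.8660

0.866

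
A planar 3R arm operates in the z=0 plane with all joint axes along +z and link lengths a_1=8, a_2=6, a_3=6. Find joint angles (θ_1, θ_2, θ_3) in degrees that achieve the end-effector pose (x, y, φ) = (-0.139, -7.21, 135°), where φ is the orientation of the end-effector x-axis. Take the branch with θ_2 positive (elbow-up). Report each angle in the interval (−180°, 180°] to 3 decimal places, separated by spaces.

-95.571 59.998 170.573

wrist centre = target − a_3·(cos φ, sin φ) = (4.1036, -11.4526)
cos θ_2 = (148.0028−8²−6²)/(2·8·6) = 0.5000; θ_2 = 59.9980° (elbow-up)
β = atan2(-11.4526,4.1036) = -70.2867°; ψ = atan2(5.1960,11.0002) = 25.2842°
θ_1 = β − ψ = -95.5709°
θ_3 = φ − θ_1 − θ_2 = 170.5729° (wrapped to (-180°,180°])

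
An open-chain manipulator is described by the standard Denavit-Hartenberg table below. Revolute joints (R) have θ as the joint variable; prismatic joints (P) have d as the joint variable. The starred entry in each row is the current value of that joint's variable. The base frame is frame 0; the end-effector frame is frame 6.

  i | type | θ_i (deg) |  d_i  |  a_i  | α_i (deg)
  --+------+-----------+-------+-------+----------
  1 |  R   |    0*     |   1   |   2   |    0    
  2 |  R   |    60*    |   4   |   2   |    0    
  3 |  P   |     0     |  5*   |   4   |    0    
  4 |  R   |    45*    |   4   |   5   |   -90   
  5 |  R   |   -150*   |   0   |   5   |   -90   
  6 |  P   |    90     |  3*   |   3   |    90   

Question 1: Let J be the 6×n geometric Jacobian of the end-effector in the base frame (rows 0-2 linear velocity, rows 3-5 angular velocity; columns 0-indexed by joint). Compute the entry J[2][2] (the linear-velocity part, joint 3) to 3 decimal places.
prismatic axis z_2 = (0.0000,0.0000,1.0000)
J_v[:, 2] = z_2; J_ω[:, 2] = (0,0,0)
entry J[2][2] = 1.0000

1.000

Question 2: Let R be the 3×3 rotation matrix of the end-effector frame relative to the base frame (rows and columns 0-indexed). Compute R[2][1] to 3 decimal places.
End-effector y-axis (col 1 of R) = (-0.1294,0.4830,0.8660)
R[2][1] = 0.8660

0.866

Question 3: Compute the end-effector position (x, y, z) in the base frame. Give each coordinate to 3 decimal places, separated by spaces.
7.336 8.069 19.098

after link 1: o_1 = (2.0000, 0.0000, 1.0000)
after link 2: o_2 = (3.0000, 1.7321, 5.0000)
after link 3: o_3 = (5.0000, 5.1962, 10.0000)
after link 4: o_4 = (3.7059, 10.0258, 14.0000)
after link 5: o_5 = (4.8266, 5.8432, 16.5000)
after link 6: o_6 = (7.3362, 8.0685, 19.0981)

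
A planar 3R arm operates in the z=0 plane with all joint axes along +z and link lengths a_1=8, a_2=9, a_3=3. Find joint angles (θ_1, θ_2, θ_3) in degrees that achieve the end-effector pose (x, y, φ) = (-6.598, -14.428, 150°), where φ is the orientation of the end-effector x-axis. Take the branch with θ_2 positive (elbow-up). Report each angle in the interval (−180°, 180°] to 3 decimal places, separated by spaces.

wrist centre = target − a_3·(cos φ, sin φ) = (-3.9999, -15.9280)
cos θ_2 = (269.7006−8²−9²)/(2·8·9) = 0.8660; θ_2 = 30.0056° (elbow-up)
β = atan2(-15.9280,-3.9999) = -104.0969°; ψ = atan2(4.5008,15.7938) = 15.9060°
θ_1 = β − ψ = -120.0029°
θ_3 = φ − θ_1 − θ_2 = -120.0027° (wrapped to (-180°,180°])

-120.003 30.006 -120.003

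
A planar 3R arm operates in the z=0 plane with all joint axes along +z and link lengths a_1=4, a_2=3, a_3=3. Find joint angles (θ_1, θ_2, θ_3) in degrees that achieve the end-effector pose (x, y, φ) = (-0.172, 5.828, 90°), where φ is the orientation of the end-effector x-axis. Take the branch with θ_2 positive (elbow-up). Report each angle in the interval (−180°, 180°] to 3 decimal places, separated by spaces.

45.009 135.008 -90.016

wrist centre = target − a_3·(cos φ, sin φ) = (-0.1720, 2.8280)
cos θ_2 = (8.0272−4²−3²)/(2·4·3) = -0.7072; θ_2 = 135.0077° (elbow-up)
β = atan2(2.8280,-0.1720) = 93.4805°; ψ = atan2(2.1210,1.8784) = 48.4718°
θ_1 = β − ψ = 45.0087°
θ_3 = φ − θ_1 − θ_2 = -90.0163° (wrapped to (-180°,180°])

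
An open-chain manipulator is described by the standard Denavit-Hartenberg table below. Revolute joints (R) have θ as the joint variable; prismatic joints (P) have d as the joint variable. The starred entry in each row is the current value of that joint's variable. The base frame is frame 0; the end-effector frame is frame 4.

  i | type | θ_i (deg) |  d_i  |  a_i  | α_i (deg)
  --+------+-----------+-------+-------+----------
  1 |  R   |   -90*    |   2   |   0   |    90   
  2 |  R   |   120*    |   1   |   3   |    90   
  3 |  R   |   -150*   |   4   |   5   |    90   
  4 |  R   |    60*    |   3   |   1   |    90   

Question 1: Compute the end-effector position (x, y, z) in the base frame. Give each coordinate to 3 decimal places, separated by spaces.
-0.848 -5.846 1.607

after link 1: o_1 = (0.0000, 0.0000, 2.0000)
after link 2: o_2 = (-1.0000, 1.5000, 4.5981)
after link 3: o_3 = (1.5000, -4.1292, 2.8481)
after link 4: o_4 = (-0.8481, -5.8457, 1.6071)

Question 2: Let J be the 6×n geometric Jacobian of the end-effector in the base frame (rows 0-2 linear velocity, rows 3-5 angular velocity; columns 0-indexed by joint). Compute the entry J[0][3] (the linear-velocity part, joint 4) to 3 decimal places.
-0.433

axis z_3 = (-0.8660,-0.2500,-0.4330); lever o_n−o_3 = (-2.3481,-1.7165,-1.2410)
cross product → J_v[:, 3] = (-0.4330,-0.0580,0.8995)
J_ω[:, 3] = z_3
entry J[0][3] = -0.4330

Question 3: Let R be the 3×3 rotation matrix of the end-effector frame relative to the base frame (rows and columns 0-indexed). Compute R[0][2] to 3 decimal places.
End-effector z-axis (col 2 of R) = (0.4330,0.0580,-0.8995)
R[0][2] = 0.4330

0.433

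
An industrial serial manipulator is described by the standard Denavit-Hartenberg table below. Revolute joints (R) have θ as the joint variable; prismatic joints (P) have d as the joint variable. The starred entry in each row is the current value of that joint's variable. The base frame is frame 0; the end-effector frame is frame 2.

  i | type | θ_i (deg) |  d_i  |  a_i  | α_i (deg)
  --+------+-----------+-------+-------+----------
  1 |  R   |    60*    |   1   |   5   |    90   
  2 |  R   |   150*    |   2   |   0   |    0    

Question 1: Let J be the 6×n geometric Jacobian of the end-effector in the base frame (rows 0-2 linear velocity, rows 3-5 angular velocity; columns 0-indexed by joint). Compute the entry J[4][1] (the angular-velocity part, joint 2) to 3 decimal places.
-0.500

axis z_1 = (0.8660,-0.5000,0.0000); lever o_n−o_1 = (1.7321,-1.0000,0.0000)
cross product → J_v[:, 1] = (-0.0000,-0.0000,0.0000)
J_ω[:, 1] = z_1
entry J[4][1] = -0.5000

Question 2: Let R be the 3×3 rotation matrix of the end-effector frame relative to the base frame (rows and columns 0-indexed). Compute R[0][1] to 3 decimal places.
-0.250

End-effector y-axis (col 1 of R) = (-0.2500,-0.4330,-0.8660)
R[0][1] = -0.2500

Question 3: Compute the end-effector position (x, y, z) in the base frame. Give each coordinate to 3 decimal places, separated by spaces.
4.232 3.330 1.000

after link 1: o_1 = (2.5000, 4.3301, 1.0000)
after link 2: o_2 = (4.2321, 3.3301, 1.0000)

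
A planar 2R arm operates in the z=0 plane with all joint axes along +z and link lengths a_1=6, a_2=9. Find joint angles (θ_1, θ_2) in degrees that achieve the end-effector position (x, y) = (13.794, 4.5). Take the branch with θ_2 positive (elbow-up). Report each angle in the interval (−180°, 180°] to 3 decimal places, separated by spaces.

cos θ_2 = (210.5244−6²−9²)/(2·6·9) = 0.8660; θ_2 = 30.0067° (elbow-up)
β = atan2(4.5000,13.7940) = 18.0678°; ψ = atan2(4.5009,13.7937) = 18.0716°
θ_1 = β − ψ = -0.0038°

-0.004 30.007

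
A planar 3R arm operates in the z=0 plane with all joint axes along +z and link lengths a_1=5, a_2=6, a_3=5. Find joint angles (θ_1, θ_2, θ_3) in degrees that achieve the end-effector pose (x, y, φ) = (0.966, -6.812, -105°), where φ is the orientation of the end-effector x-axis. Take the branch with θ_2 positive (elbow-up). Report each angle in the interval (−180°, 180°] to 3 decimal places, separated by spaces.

-134.997 150.001 -120.004

wrist centre = target − a_3·(cos φ, sin φ) = (2.2601, -1.9824)
cos θ_2 = (9.0378−5²−6²)/(2·5·6) = -0.8660; θ_2 = 150.0012° (elbow-up)
β = atan2(-1.9824,2.2601) = -41.2546°; ψ = atan2(2.9999,-0.1962) = 93.7423°
θ_1 = β − ψ = -134.9969°
θ_3 = φ − θ_1 − θ_2 = -120.0044° (wrapped to (-180°,180°])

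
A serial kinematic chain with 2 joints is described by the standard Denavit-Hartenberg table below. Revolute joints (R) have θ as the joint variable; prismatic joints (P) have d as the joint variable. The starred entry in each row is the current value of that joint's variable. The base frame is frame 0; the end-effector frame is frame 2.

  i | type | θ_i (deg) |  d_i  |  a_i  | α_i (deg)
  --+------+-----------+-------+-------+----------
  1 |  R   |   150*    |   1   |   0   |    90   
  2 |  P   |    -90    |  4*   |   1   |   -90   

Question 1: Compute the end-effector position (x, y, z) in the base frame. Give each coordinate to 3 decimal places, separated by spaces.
after link 1: o_1 = (0.0000, 0.0000, 1.0000)
after link 2: o_2 = (2.0000, 3.4641, 0.0000)

2.000 3.464 0.000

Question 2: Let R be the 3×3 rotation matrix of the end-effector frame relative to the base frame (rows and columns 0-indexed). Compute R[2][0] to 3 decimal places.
End-effector x-axis (col 0 of R) = (-0.0000,0.0000,-1.0000)
R[2][0] = -1.0000

-1.000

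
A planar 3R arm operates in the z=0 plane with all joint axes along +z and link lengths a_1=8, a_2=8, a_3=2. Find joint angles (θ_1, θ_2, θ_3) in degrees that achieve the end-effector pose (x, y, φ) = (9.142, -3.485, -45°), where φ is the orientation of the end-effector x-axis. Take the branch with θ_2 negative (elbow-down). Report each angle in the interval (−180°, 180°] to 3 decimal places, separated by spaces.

wrist centre = target − a_3·(cos φ, sin φ) = (7.7278, -2.0708)
cos θ_2 = (64.0068−8²−8²)/(2·8·8) = -0.4999; θ_2 = -119.9965° (elbow-down)
β = atan2(-2.0708,7.7278) = -15.0009°; ψ = atan2(-6.9285,4.0004) = -59.9982°
θ_1 = β − ψ = 44.9973°
θ_3 = φ − θ_1 − θ_2 = 29.9991° (wrapped to (-180°,180°])

44.997 -119.996 29.999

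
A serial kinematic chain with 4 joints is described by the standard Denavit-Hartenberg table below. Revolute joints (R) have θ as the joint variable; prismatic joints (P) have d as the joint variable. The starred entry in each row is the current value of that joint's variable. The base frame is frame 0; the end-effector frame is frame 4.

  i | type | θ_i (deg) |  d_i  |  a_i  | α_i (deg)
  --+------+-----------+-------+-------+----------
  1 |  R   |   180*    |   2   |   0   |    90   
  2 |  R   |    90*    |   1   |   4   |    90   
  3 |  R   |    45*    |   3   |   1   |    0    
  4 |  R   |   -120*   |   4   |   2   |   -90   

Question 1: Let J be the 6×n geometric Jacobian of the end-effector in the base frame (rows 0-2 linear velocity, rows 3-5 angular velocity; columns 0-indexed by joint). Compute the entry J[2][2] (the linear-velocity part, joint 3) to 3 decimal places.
1.225

axis z_2 = (-1.0000,0.0000,-0.0000); lever o_n−o_2 = (-7.0000,-1.2247,1.2247)
cross product → J_v[:, 2] = (0.0000,1.2247,1.2247)
J_ω[:, 2] = z_2
entry J[2][2] = 1.2247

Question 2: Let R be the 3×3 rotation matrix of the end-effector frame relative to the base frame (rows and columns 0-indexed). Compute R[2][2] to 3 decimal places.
0.966

End-effector z-axis (col 2 of R) = (-0.0000,0.2588,0.9659)
R[2][2] = 0.9659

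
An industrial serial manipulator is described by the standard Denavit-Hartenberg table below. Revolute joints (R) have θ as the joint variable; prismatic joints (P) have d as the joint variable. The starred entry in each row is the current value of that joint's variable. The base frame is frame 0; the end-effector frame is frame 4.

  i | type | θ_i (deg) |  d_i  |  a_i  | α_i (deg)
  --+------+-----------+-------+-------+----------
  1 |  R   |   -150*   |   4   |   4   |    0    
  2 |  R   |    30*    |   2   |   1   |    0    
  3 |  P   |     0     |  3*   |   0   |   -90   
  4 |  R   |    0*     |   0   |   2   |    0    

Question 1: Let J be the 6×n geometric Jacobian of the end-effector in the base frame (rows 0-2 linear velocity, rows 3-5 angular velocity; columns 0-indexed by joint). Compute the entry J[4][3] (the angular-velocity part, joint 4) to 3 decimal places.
axis z_3 = (0.8660,-0.5000,0.0000); lever o_n−o_3 = (-1.0000,-1.7321,0.0000)
cross product → J_v[:, 3] = (0.0000,-0.0000,-2.0000)
J_ω[:, 3] = z_3
entry J[4][3] = -0.5000

-0.500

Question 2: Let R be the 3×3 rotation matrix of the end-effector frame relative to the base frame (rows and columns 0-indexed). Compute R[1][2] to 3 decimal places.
End-effector z-axis (col 2 of R) = (0.8660,-0.5000,0.0000)
R[1][2] = -0.5000

-0.500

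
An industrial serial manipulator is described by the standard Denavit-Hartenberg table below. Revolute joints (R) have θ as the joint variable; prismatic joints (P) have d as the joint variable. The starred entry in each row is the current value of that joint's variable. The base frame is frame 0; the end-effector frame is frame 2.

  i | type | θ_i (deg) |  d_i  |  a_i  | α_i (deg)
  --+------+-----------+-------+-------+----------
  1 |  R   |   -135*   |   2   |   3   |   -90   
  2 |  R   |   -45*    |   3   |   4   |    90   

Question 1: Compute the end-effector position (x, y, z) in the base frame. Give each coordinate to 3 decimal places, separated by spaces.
-2.000 -6.243 4.828

after link 1: o_1 = (-2.1213, -2.1213, 2.0000)
after link 2: o_2 = (-2.0000, -6.2426, 4.8284)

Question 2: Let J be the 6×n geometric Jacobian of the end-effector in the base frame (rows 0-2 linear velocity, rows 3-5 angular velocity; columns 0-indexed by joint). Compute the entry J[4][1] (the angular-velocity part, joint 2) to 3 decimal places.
axis z_1 = (0.7071,-0.7071,0.0000); lever o_n−o_1 = (0.1213,-4.1213,2.8284)
cross product → J_v[:, 1] = (-2.0000,-2.0000,-2.8284)
J_ω[:, 1] = z_1
entry J[4][1] = -0.7071

-0.707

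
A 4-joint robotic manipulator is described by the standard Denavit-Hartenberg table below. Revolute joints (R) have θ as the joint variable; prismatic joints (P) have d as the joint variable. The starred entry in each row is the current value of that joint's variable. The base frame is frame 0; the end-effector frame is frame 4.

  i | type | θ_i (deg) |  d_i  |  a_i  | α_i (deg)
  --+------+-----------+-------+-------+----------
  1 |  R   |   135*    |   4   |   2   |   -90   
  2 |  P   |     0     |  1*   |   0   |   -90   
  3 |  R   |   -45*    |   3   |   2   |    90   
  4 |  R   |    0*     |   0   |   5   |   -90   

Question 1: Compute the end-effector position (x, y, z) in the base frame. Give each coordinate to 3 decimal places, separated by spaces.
after link 1: o_1 = (-1.4142, 1.4142, 4.0000)
after link 2: o_2 = (-2.1213, 0.7071, 4.0000)
after link 3: o_3 = (-4.1213, 0.7071, 1.0000)
after link 4: o_4 = (-9.1213, 0.7071, 1.0000)

-9.121 0.707 1.000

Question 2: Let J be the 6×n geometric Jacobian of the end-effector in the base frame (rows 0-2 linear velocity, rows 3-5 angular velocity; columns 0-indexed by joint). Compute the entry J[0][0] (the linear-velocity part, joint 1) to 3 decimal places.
-0.707

axis z_0 = ẑ; lever o_n−o_0 = (-9.1213,0.7071,1.0000)
cross product → J_v[:, 0] = (-0.7071,-9.1213,0.0000)
J_ω[:, 0] = z_0
entry J[0][0] = -0.7071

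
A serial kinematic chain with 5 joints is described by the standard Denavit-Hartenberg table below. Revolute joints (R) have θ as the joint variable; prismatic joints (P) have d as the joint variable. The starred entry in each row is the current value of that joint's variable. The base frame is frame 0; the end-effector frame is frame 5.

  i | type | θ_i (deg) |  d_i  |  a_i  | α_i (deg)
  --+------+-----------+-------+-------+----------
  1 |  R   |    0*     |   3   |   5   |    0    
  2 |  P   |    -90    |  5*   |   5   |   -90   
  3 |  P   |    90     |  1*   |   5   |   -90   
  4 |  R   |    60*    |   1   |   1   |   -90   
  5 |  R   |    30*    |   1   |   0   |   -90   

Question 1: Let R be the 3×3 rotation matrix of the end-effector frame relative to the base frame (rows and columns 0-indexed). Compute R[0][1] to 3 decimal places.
0.500

End-effector y-axis (col 1 of R) = (0.5000,-0.0000,-0.8660)
R[0][1] = 0.5000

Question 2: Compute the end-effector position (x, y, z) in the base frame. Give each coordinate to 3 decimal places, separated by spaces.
after link 1: o_1 = (5.0000, 0.0000, 3.0000)
after link 2: o_2 = (5.0000, -5.0000, 8.0000)
after link 3: o_3 = (6.0000, -5.0000, 3.0000)
after link 4: o_4 = (5.1340, -4.0000, 2.5000)
after link 5: o_5 = (4.6340, -4.0000, 3.3660)

4.634 -4.000 3.366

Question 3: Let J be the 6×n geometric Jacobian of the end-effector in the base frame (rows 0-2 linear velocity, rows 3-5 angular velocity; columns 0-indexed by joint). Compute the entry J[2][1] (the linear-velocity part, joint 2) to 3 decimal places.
prismatic axis z_1 = (0.0000,0.0000,1.0000)
J_v[:, 1] = z_1; J_ω[:, 1] = (0,0,0)
entry J[2][1] = 1.0000

1.000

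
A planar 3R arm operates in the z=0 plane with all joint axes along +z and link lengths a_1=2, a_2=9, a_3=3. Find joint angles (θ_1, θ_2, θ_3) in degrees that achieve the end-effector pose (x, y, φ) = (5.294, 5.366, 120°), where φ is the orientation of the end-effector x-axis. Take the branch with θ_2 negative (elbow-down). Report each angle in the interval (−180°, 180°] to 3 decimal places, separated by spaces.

wrist centre = target − a_3·(cos φ, sin φ) = (6.7940, 2.7679)
cos θ_2 = (53.8198−2²−9²)/(2·2·9) = -0.8661; θ_2 = -150.0103° (elbow-down)
β = atan2(2.7679,6.7940) = 22.1663°; ψ = atan2(-4.4986,-5.7950) = -142.1784°
θ_1 = β − ψ = 164.3447°
θ_3 = φ − θ_1 − θ_2 = 105.6656° (wrapped to (-180°,180°])

164.345 -150.010 105.666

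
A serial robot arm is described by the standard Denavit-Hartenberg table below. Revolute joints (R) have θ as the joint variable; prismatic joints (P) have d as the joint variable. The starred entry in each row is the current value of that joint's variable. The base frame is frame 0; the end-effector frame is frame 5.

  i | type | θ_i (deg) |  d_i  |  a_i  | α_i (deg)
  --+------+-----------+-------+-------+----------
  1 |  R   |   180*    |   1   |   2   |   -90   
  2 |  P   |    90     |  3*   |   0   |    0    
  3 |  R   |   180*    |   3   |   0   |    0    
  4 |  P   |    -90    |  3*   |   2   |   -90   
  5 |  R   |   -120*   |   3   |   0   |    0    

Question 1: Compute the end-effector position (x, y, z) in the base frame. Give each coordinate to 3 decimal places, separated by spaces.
after link 1: o_1 = (-2.0000, 0.0000, 1.0000)
after link 2: o_2 = (-2.0000, -3.0000, 1.0000)
after link 3: o_3 = (-2.0000, -6.0000, 1.0000)
after link 4: o_4 = (-0.0000, -9.0000, 1.0000)
after link 5: o_5 = (-0.0000, -9.0000, 4.0000)

-0.000 -9.000 4.000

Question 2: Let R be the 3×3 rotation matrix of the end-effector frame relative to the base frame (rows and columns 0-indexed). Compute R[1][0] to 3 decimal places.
-0.866

End-effector x-axis (col 0 of R) = (-0.5000,-0.8660,0.0000)
R[1][0] = -0.8660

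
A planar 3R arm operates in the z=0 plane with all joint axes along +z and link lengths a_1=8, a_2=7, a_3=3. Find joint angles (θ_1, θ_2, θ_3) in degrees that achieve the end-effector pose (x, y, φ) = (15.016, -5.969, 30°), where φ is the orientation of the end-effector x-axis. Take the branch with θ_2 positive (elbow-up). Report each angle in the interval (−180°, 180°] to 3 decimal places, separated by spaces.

wrist centre = target − a_3·(cos φ, sin φ) = (12.4179, -7.4690)
cos θ_2 = (209.9908−8²−7²)/(2·8·7) = 0.8660; θ_2 = 30.0041° (elbow-up)
β = atan2(-7.4690,12.4179) = -31.0256°; ψ = atan2(3.5004,14.0619) = 13.9785°
θ_1 = β − ψ = -45.0042°
θ_3 = φ − θ_1 − θ_2 = 45.0000° (wrapped to (-180°,180°])

-45.004 30.004 45.000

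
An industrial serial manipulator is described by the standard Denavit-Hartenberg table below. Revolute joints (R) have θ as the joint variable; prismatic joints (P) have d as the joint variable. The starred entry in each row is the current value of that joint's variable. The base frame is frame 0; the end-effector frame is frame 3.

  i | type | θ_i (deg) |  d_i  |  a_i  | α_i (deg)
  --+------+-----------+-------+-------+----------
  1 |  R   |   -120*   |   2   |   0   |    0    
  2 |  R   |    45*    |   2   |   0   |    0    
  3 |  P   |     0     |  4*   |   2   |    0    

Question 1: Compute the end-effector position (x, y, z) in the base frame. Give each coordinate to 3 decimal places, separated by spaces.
after link 1: o_1 = (0.0000, 0.0000, 2.0000)
after link 2: o_2 = (0.0000, 0.0000, 4.0000)
after link 3: o_3 = (0.5176, -1.9319, 8.0000)

0.518 -1.932 8.000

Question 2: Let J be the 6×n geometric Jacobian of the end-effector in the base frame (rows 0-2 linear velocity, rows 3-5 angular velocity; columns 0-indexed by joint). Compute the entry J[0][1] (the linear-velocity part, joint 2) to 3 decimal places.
axis z_1 = (0.0000,0.0000,1.0000); lever o_n−o_1 = (0.5176,-1.9319,6.0000)
cross product → J_v[:, 1] = (1.9319,0.5176,-0.0000)
J_ω[:, 1] = z_1
entry J[0][1] = 1.9319

1.932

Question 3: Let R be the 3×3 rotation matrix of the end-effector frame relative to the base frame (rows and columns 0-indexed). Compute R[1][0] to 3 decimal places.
End-effector x-axis (col 0 of R) = (0.2588,-0.9659,0.0000)
R[1][0] = -0.9659

-0.966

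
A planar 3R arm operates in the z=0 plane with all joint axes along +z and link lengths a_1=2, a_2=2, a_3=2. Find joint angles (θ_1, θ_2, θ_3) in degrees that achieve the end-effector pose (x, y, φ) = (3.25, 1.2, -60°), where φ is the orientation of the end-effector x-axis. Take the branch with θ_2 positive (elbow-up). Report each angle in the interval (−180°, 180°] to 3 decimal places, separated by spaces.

30.011 44.974 -134.985

wrist centre = target − a_3·(cos φ, sin φ) = (2.2500, 2.9321)
cos θ_2 = (13.6594−2²−2²)/(2·2·2) = 0.7074; θ_2 = 44.9740° (elbow-up)
β = atan2(2.9321,2.2500) = 52.4981°; ψ = atan2(1.4136,3.4149) = 22.4870°
θ_1 = β − ψ = 30.0111°
θ_3 = φ − θ_1 − θ_2 = -134.9850° (wrapped to (-180°,180°])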